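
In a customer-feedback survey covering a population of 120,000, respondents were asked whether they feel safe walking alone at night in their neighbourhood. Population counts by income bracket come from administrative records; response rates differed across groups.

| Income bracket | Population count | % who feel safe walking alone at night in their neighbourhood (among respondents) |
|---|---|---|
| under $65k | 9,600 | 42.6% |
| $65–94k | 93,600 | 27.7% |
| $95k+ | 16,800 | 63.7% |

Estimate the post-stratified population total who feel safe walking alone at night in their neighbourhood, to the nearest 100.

40,700

Apply each group's respondent rate to its population count:
  under $65k: 9,600 × 42.6% = 4089.6
  $65–94k: 93,600 × 27.7% = 25927.2
  $95k+: 16,800 × 63.7% = 10701.6
Estimated total = 40718.4 → 40,700.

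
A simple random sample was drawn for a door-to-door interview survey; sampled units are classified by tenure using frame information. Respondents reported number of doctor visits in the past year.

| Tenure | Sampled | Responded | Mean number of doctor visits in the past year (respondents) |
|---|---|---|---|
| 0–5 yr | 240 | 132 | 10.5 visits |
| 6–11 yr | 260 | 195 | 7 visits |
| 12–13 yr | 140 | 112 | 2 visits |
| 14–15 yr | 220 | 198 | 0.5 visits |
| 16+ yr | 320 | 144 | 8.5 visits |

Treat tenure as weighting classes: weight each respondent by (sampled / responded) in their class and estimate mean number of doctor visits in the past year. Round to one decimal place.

6.3

Response rates by class: 0–5 yr 132/240 = 55%, 6–11 yr 195/260 = 75%, 12–13 yr 112/140 = 80%, 14–15 yr 198/220 = 90%, 16+ yr 144/320 = 45%.
Weighting each respondent by the inverse class response rate inflates each class back to its sampled size, so the class weight is n_sampled:
  0–5 yr: 240 × 10.5 = 2520
  6–11 yr: 260 × 7 = 1820
  12–13 yr: 140 × 2 = 280
  14–15 yr: 220 × 0.5 = 110
  16+ yr: 320 × 8.5 = 2720
Adjusted estimate = 7450 / 1,180 = 6.31356 → 6.3.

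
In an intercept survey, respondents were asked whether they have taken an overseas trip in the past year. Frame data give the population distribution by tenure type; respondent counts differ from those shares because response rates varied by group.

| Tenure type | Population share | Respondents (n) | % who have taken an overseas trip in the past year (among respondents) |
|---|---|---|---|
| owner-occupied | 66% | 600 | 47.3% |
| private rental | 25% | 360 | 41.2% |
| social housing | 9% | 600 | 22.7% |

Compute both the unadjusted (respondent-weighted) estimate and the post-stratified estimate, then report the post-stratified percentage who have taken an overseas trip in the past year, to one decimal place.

43.6%

Without adjustment, the pooled respondent share is:
  (600/1560)×47.3 + (360/1560)×41.2 + (600/1560)×22.7 = 36.4308%
Post-stratified estimate weights by population shares:
  0.66×47.3 + 0.25×41.2 + 0.09×22.7 = 43.561%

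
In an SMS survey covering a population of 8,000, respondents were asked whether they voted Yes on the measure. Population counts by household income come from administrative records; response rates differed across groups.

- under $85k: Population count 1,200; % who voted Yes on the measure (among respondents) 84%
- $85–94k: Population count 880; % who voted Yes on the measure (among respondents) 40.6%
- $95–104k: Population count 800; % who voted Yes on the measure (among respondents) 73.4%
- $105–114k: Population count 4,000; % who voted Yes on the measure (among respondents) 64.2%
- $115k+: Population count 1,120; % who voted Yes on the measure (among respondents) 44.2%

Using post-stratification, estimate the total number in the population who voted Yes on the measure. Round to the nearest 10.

5,020

Estimated count per cell = population count × respondent percentage:
  under $85k: 1,200 × 84% = 1008
  $85–94k: 880 × 40.6% = 357.28
  $95–104k: 800 × 73.4% = 587.2
  $105–114k: 4,000 × 64.2% = 2568
  $115k+: 1,120 × 44.2% = 495.04
Estimated total = 5015.52 → 5,020.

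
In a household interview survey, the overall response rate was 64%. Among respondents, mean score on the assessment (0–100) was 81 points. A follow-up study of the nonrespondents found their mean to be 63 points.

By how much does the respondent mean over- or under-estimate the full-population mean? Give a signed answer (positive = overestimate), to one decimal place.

Nonresponse fraction = 1 − 0.64 = 0.36.
Bias = (nonresponse fraction) × (respondent mean − nonrespondent mean)
     = 0.36 × (81 − 63) = 0.36 × 18 = 6.48.

+6.5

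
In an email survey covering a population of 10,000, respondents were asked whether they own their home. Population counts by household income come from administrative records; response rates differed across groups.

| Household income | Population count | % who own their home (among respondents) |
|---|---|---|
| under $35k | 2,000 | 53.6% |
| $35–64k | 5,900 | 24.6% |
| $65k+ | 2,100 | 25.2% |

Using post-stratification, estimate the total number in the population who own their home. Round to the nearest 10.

Estimated count per cell = population count × respondent percentage:
  under $35k: 2,000 × 53.6% = 1072
  $35–64k: 5,900 × 24.6% = 1451.4
  $65k+: 2,100 × 25.2% = 529.2
Estimated total = 3052.6 → 3,050.

3,050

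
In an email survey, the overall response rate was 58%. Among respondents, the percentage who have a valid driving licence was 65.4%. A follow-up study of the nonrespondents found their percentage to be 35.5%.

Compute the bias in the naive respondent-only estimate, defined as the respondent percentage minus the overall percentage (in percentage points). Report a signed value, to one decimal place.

Nonresponse fraction = 1 − 0.58 = 0.42.
Bias = (nonresponse fraction) × (respondent percentage − nonrespondent percentage)
     = 0.42 × (65.4 − 35.5) = 0.42 × 29.9 = 12.558.

+12.6 percentage points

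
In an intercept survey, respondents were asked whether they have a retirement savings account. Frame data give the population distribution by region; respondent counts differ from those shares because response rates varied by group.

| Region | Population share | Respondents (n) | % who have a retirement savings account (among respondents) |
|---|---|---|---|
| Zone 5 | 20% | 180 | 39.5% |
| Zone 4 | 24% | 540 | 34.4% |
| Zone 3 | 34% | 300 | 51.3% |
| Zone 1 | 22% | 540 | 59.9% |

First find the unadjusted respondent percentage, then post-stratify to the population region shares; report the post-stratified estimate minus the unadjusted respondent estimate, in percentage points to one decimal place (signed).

Unadjusted (pooled respondent) estimate weights by respondent counts:
  (180/1560)×39.5 + (540/1560)×34.4 + (300/1560)×51.3 + (540/1560)×59.9 = 47.0654%
Post-stratified estimate weights by population shares:
  0.2×39.5 + 0.24×34.4 + 0.34×51.3 + 0.22×59.9 = 46.776%
Difference = 46.776 − 47.0654 = -0.2894 pp.

-0.3 percentage points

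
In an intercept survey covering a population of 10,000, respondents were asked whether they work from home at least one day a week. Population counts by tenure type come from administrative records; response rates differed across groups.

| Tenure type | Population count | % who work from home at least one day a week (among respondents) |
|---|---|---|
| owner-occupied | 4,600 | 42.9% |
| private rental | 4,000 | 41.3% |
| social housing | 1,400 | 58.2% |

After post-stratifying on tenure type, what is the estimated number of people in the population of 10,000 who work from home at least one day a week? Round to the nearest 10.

4,440

Apply each group's respondent rate to its population count:
  owner-occupied: 4,600 × 42.9% = 1973.4
  private rental: 4,000 × 41.3% = 1652
  social housing: 1,400 × 58.2% = 814.8
Estimated total = 4440.2 → 4,440.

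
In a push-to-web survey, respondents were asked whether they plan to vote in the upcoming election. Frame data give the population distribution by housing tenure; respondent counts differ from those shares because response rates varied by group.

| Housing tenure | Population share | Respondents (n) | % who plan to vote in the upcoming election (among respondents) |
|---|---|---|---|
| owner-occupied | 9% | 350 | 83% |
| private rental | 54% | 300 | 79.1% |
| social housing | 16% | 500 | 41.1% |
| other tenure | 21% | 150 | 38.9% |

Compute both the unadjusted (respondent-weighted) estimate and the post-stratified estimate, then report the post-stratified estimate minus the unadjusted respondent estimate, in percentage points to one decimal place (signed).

+4.0 percentage points

Naive respondent-only estimate (weights = respondent counts):
  (350/1300)×83 + (300/1300)×79.1 + (500/1300)×41.1 + (150/1300)×38.9 = 60.8962%
Reweighting by population housing tenure shares:
  0.09×83 + 0.54×79.1 + 0.16×41.1 + 0.21×38.9 = 64.929%
Difference = 64.929 − 60.8962 = 4.0328 pp.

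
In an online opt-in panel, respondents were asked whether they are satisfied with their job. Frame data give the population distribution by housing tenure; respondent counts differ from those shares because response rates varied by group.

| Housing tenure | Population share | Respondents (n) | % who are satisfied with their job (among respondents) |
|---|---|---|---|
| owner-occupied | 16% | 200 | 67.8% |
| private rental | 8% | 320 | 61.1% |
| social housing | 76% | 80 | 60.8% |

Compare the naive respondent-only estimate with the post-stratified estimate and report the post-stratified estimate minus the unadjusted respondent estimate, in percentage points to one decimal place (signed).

Without adjustment, the pooled respondent share is:
  (200/600)×67.8 + (320/600)×61.1 + (80/600)×60.8 = 63.2933%
Post-stratified estimate weights by population shares:
  0.16×67.8 + 0.08×61.1 + 0.76×60.8 = 61.944%
Difference = 61.944 − 63.2933 = -1.3493 pp.

-1.3 percentage points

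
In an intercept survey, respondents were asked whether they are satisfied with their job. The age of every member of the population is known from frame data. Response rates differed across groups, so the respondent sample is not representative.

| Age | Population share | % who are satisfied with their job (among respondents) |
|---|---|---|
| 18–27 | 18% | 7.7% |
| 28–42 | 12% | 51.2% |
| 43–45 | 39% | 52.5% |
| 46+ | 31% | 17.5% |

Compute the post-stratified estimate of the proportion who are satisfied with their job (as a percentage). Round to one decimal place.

33.4%

Weight each group's respondent value by its population share:
  18–27: 0.18 × 7.7 = 1.386
  28–42: 0.12 × 51.2 = 6.144
  43–45: 0.39 × 52.5 = 20.475
  46+: 0.31 × 17.5 = 5.425
Post-stratified estimate = 33.43 → 33.4%.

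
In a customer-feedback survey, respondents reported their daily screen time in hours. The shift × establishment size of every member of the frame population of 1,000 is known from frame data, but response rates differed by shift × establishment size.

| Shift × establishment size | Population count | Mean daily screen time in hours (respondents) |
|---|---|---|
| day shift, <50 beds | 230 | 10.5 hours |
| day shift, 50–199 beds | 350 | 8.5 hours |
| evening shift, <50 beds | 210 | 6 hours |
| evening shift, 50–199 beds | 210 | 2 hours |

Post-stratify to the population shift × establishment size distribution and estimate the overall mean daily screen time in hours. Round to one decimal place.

Reweight to the known shift × establishment size distribution:
  day shift, <50 beds: (230/1,000) × 10.5 = 2.415
  day shift, 50–199 beds: (350/1,000) × 8.5 = 2.975
  evening shift, <50 beds: (210/1,000) × 6 = 1.26
  evening shift, 50–199 beds: (210/1,000) × 2 = 0.42
Post-stratified estimate = 7.07 → 7.1.

7.1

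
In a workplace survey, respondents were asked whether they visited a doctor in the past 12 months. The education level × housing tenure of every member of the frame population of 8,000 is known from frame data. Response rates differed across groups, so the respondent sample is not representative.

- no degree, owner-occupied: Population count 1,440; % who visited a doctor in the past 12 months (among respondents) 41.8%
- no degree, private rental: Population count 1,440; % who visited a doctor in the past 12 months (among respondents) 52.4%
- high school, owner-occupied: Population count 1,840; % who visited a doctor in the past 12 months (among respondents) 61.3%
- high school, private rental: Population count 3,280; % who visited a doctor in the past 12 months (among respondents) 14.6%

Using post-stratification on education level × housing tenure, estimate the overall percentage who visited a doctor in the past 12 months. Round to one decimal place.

37.0%

Post-stratification weights by population share, not respondent share:
  no degree, owner-occupied: (1,440/8,000) × 41.8 = 7.524
  no degree, private rental: (1,440/8,000) × 52.4 = 9.432
  high school, owner-occupied: (1,840/8,000) × 61.3 = 14.099
  high school, private rental: (3,280/8,000) × 14.6 = 5.986
Post-stratified estimate = 37.041 → 37.0%.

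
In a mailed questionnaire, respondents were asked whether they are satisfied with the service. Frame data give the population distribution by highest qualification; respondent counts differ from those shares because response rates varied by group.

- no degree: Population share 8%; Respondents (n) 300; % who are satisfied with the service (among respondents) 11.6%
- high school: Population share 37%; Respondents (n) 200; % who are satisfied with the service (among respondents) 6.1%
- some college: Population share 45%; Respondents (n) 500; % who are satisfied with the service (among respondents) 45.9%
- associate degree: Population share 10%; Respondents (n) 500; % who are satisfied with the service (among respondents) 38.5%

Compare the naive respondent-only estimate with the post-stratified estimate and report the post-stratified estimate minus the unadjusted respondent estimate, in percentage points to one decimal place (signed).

Naive respondent-only estimate (weights = respondent counts):
  (300/1500)×11.6 + (200/1500)×6.1 + (500/1500)×45.9 + (500/1500)×38.5 = 31.2667%
Reweighting by population highest qualification shares:
  0.08×11.6 + 0.37×6.1 + 0.45×45.9 + 0.1×38.5 = 27.69%
Difference = 27.69 − 31.2667 = -3.5767 pp.

-3.6 percentage points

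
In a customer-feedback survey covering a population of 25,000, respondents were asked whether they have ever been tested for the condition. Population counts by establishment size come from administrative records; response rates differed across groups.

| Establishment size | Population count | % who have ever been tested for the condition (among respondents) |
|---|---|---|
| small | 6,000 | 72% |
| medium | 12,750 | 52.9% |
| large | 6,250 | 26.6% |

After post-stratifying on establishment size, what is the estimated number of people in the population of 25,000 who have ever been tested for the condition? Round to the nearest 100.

Estimated count per cell = population count × respondent percentage:
  small: 6,000 × 72% = 4320
  medium: 12,750 × 52.9% = 6744.75
  large: 6,250 × 26.6% = 1662.5
Estimated total = 12727.2 → 12,700.

12,700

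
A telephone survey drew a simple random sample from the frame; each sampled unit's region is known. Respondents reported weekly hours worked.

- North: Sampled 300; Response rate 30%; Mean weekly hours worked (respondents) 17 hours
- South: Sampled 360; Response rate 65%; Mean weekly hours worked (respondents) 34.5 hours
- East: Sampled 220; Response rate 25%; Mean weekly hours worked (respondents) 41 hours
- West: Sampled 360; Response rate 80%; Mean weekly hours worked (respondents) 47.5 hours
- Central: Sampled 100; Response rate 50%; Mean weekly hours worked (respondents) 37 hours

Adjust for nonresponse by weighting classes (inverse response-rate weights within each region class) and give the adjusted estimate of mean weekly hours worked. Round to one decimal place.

35.3

Each respondent's weight = sampled/responded in their class; summing within a class gives n_sampled, so:
  North: 300 × 17 = 5100
  South: 360 × 34.5 = 12,420
  East: 220 × 41 = 9020
  West: 360 × 47.5 = 17,100
  Central: 100 × 37 = 3700
Adjusted estimate = 47,340 / 1,340 = 35.3284 → 35.3.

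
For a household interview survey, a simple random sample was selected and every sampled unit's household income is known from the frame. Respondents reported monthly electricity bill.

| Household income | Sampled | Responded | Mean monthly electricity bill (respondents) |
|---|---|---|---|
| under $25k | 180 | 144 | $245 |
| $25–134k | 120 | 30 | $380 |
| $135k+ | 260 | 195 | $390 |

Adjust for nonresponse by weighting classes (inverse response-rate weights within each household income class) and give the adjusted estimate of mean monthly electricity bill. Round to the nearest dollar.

$341

Response rates by class: under $25k 144/180 = 80%, $25–134k 30/120 = 25%, $135k+ 195/260 = 75%.
Inverse-response-rate weighting restores each class to its sampled count, so class totals weight by n_sampled:
  under $25k: 180 × 245 = 44,100
  $25–134k: 120 × 380 = 45,600
  $135k+: 260 × 390 = 101,400
Adjusted estimate = 191,100 / 560 = 341.25 → $341.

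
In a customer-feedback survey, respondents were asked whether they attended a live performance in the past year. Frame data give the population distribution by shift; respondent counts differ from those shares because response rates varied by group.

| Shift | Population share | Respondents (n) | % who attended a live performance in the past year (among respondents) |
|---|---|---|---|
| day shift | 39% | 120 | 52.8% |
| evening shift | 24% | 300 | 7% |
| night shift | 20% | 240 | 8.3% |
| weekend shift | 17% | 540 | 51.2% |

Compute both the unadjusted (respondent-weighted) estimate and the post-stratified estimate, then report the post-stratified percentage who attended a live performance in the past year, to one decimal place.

Naive respondent-only estimate (weights = respondent counts):
  (120/1200)×52.8 + (300/1200)×7 + (240/1200)×8.3 + (540/1200)×51.2 = 31.73%
Reweighting by population shift shares:
  0.39×52.8 + 0.24×7 + 0.2×8.3 + 0.17×51.2 = 32.636%

32.6%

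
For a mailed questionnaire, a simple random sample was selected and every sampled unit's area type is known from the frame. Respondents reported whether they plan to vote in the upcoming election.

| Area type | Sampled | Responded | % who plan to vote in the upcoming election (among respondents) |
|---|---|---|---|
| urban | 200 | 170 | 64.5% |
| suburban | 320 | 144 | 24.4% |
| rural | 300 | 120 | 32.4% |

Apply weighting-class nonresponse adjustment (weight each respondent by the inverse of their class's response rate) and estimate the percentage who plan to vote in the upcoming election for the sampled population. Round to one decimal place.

Response rates by class: urban 170/200 = 85%, suburban 144/320 = 45%, rural 120/300 = 40%.
Each respondent's weight = sampled/responded in their class; summing within a class gives n_sampled, so:
  urban: 200 × 64.5 = 12,900
  suburban: 320 × 24.4 = 7808
  rural: 300 × 32.4 = 9720
Adjusted estimate = 30,428 / 820 = 37.1073 → 37.1%.

37.1%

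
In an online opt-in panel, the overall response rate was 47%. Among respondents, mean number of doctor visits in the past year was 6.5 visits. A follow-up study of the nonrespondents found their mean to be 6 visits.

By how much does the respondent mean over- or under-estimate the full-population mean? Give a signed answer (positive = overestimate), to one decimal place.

Nonresponse fraction = 1 − 0.47 = 0.53.
Bias = (nonresponse fraction) × (respondent mean − nonrespondent mean)
     = 0.53 × (6.5 − 6) = 0.53 × 0.5 = 0.265.

+0.3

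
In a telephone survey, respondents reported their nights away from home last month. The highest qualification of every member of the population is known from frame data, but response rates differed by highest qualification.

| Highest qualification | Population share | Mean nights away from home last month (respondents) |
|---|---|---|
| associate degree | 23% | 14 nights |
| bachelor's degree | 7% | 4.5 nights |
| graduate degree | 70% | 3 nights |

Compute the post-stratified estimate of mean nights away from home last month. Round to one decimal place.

5.6

Post-stratification weights by population share, not respondent share:
  associate degree: 0.23 × 14 = 3.22
  bachelor's degree: 0.07 × 4.5 = 0.315
  graduate degree: 0.7 × 3 = 2.1
Post-stratified estimate = 5.635 → 5.6.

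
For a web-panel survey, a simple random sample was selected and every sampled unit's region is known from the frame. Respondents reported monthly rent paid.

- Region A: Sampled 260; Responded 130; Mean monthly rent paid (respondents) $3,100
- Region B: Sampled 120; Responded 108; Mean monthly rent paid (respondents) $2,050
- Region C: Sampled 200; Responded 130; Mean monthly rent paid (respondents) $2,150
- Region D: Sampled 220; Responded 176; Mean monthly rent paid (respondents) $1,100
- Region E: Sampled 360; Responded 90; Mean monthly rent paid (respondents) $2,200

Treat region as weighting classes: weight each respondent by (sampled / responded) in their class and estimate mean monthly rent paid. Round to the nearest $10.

Response rates by class: Region A 130/260 = 50%, Region B 108/120 = 90%, Region C 130/200 = 65%, Region D 176/220 = 80%, Region E 90/360 = 25%.
Weighting each respondent by the inverse class response rate inflates each class back to its sampled size, so the class weight is n_sampled:
  Region A: 260 × 3100 = 806,000
  Region B: 120 × 2050 = 246,000
  Region C: 200 × 2150 = 430,000
  Region D: 220 × 1100 = 242,000
  Region E: 360 × 2200 = 792,000
Adjusted estimate = 2,516,000 / 1,160 = 2168.97 → $2,170.

$2,170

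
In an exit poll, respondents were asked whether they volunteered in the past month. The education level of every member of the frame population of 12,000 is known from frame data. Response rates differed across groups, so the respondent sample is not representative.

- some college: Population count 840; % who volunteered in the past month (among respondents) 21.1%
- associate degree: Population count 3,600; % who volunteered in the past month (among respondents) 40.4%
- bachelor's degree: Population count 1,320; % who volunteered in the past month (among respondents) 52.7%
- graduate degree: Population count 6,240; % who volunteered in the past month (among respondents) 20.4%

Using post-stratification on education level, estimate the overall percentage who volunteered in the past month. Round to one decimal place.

30.0%

Post-stratification weights by population share, not respondent share:
  some college: (840/12,000) × 21.1 = 1.477
  associate degree: (3,600/12,000) × 40.4 = 12.12
  bachelor's degree: (1,320/12,000) × 52.7 = 5.797
  graduate degree: (6,240/12,000) × 20.4 = 10.608
Post-stratified estimate = 30.002 → 30.0%.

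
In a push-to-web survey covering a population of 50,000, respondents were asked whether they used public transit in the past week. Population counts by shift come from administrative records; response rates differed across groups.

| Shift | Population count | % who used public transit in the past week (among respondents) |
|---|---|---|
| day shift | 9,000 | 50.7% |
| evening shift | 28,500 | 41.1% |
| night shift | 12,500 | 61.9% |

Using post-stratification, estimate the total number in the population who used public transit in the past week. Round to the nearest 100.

Estimated count per cell = population count × respondent percentage:
  day shift: 9,000 × 50.7% = 4563
  evening shift: 28,500 × 41.1% = 11713.5
  night shift: 12,500 × 61.9% = 7737.5
Estimated total = 24,014 → 24,000.

24,000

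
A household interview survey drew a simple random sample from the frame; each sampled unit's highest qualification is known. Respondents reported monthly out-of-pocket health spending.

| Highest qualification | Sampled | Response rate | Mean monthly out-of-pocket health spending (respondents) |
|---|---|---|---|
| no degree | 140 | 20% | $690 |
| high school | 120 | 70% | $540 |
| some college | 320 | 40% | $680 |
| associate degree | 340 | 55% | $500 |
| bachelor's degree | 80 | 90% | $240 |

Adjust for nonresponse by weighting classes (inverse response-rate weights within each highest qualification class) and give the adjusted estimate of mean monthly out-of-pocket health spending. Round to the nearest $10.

Inverse-response-rate weighting restores each class to its sampled count, so class totals weight by n_sampled:
  no degree: 140 × 690 = 96,600
  high school: 120 × 540 = 64,800
  some college: 320 × 680 = 217,600
  associate degree: 340 × 500 = 170,000
  bachelor's degree: 80 × 240 = 19,200
Adjusted estimate = 568,200 / 1,000 = 568.2 → $570.

$570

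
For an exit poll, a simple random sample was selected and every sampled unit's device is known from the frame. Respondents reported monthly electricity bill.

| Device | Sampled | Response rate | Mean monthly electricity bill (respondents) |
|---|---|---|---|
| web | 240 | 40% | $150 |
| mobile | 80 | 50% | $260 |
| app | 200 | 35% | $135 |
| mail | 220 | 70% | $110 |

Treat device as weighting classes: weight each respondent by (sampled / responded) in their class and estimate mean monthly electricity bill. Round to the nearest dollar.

$146

With weight = n_sampled/n_responded per class, the weighted class total is n_sampled:
  web: 240 × 150 = 36,000
  mobile: 80 × 260 = 20,800
  app: 200 × 135 = 27,000
  mail: 220 × 110 = 24,200
Adjusted estimate = 108,000 / 740 = 145.946 → $146.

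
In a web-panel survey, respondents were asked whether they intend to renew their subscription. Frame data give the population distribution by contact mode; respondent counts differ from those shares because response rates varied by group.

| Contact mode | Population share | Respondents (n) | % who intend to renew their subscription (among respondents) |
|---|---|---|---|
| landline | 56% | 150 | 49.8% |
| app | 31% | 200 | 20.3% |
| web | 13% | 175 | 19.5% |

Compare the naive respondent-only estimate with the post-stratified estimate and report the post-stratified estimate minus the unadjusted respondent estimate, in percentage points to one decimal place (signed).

+8.3 percentage points

Without adjustment, the pooled respondent share is:
  (150/525)×49.8 + (200/525)×20.3 + (175/525)×19.5 = 28.4619%
Reweighting by population contact mode shares:
  0.56×49.8 + 0.31×20.3 + 0.13×19.5 = 36.716%
Difference = 36.716 − 28.4619 = 8.2541 pp.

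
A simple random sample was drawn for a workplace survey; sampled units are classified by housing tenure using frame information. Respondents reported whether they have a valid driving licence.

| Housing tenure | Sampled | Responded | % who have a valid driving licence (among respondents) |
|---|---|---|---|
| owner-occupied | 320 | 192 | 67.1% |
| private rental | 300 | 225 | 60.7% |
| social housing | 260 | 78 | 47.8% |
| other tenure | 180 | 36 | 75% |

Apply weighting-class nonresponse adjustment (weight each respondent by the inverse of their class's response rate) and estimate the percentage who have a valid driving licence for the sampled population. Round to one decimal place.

Class response rates: owner-occupied 192/320 = 60%, private rental 225/300 = 75%, social housing 78/260 = 30%, other tenure 36/180 = 20%.
With weight = n_sampled/n_responded per class, the weighted class total is n_sampled:
  owner-occupied: 320 × 67.1 = 21,472
  private rental: 300 × 60.7 = 18,210
  social housing: 260 × 47.8 = 12,428
  other tenure: 180 × 75 = 13,500
Adjusted estimate = 65,610 / 1,060 = 61.8962 → 61.9%.

61.9%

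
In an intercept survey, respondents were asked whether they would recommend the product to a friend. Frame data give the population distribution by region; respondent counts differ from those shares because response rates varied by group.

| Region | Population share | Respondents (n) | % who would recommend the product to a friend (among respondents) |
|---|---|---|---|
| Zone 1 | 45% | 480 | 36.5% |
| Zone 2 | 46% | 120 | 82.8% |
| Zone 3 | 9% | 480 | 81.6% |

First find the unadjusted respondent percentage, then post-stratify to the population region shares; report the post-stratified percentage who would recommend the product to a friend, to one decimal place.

61.9%

Without adjustment, the pooled respondent share is:
  (480/1080)×36.5 + (120/1080)×82.8 + (480/1080)×81.6 = 61.6889%
Reweighting by population region shares:
  0.45×36.5 + 0.46×82.8 + 0.09×81.6 = 61.857%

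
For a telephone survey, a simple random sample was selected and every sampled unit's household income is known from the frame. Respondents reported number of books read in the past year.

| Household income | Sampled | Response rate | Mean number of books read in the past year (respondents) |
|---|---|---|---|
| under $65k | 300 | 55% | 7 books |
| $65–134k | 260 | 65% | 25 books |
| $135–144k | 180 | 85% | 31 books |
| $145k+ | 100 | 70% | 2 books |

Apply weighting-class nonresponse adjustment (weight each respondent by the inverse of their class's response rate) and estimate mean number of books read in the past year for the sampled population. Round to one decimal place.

With weight = n_sampled/n_responded per class, the weighted class total is n_sampled:
  under $65k: 300 × 7 = 2100
  $65–134k: 260 × 25 = 6500
  $135–144k: 180 × 31 = 5580
  $145k+: 100 × 2 = 200
Adjusted estimate = 14,380 / 840 = 17.119 → 17.1.

17.1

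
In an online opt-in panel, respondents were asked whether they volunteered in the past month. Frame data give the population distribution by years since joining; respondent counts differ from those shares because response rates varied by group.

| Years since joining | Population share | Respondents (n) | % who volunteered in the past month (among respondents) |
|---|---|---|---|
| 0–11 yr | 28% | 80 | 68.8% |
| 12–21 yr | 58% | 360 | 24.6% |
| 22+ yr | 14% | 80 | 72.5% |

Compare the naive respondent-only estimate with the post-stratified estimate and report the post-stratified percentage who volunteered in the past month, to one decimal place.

Unadjusted (pooled respondent) estimate weights by respondent counts:
  (80/520)×68.8 + (360/520)×24.6 + (80/520)×72.5 = 38.7692%
Reweighting by population years since joining shares:
  0.28×68.8 + 0.58×24.6 + 0.14×72.5 = 43.682%

43.7%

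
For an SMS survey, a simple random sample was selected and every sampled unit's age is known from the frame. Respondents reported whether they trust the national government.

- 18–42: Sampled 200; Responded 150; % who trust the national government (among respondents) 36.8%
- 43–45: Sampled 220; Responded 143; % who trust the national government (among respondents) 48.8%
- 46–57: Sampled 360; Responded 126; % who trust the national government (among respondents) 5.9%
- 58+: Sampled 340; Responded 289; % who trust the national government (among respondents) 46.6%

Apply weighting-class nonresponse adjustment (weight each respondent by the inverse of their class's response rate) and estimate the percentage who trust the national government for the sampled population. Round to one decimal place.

Class response rates: 18–42 150/200 = 75%, 43–45 143/220 = 65%, 46–57 126/360 = 35%, 58+ 289/340 = 85%.
With weight = n_sampled/n_responded per class, the weighted class total is n_sampled:
  18–42: 200 × 36.8 = 7360
  43–45: 220 × 48.8 = 10,736
  46–57: 360 × 5.9 = 2124
  58+: 340 × 46.6 = 15,844
Adjusted estimate = 36,064 / 1,120 = 32.2 → 32.2%.

32.2%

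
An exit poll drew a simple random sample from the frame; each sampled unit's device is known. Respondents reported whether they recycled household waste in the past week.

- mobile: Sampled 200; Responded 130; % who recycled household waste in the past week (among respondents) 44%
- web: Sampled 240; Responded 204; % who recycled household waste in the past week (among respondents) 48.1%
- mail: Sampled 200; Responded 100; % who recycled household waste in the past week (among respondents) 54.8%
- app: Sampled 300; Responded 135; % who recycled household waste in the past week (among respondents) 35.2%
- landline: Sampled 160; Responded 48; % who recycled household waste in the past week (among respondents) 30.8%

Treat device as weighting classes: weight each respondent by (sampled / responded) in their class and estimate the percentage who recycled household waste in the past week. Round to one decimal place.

Response rates by class: mobile 130/200 = 65%, web 204/240 = 85%, mail 100/200 = 50%, app 135/300 = 45%, landline 48/160 = 30%.
Weighting each respondent by the inverse class response rate inflates each class back to its sampled size, so the class weight is n_sampled:
  mobile: 200 × 44 = 8800
  web: 240 × 48.1 = 11,544
  mail: 200 × 54.8 = 10,960
  app: 300 × 35.2 = 10,560
  landline: 160 × 30.8 = 4928
Adjusted estimate = 46,792 / 1,100 = 42.5382 → 42.5%.

42.5%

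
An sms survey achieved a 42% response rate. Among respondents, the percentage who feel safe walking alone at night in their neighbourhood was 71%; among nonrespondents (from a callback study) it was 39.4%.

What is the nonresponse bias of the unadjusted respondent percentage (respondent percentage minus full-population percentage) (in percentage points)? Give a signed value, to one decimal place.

Nonresponse fraction = 1 − 0.42 = 0.58.
Bias = (nonresponse fraction) × (respondent percentage − nonrespondent percentage)
     = 0.58 × (71 − 39.4) = 0.58 × 31.6 = 18.328.

+18.3 percentage points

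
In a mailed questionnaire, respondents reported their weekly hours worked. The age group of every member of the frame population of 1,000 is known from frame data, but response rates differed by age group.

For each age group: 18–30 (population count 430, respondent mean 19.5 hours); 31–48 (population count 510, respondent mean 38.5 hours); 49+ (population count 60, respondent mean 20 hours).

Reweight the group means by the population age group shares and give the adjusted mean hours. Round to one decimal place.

Weight each group's respondent value by its population share:
  18–30: (430/1,000) × 19.5 = 8.385
  31–48: (510/1,000) × 38.5 = 19.635
  49+: (60/1,000) × 20 = 1.2
Post-stratified estimate = 29.22 → 29.2.

29.2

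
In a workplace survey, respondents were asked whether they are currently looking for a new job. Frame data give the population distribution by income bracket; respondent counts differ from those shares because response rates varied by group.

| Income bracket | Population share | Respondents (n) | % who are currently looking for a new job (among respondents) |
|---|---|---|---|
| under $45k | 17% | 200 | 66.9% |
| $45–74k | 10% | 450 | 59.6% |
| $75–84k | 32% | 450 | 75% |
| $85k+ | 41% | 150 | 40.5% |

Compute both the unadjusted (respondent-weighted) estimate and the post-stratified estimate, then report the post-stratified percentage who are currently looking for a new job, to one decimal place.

57.9%

Unadjusted (pooled respondent) estimate weights by respondent counts:
  (200/1250)×66.9 + (450/1250)×59.6 + (450/1250)×75 + (150/1250)×40.5 = 64.02%
Post-stratifying to population shares instead:
  0.17×66.9 + 0.1×59.6 + 0.32×75 + 0.41×40.5 = 57.938%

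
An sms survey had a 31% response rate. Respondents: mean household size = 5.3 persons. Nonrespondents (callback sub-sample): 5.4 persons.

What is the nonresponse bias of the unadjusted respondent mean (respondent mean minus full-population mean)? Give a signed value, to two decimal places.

Nonresponse fraction = 1 − 0.31 = 0.69.
Bias = (nonresponse fraction) × (respondent mean − nonrespondent mean)
     = 0.69 × (5.3 − 5.4) = 0.69 × -0.1 = -0.069.

-0.07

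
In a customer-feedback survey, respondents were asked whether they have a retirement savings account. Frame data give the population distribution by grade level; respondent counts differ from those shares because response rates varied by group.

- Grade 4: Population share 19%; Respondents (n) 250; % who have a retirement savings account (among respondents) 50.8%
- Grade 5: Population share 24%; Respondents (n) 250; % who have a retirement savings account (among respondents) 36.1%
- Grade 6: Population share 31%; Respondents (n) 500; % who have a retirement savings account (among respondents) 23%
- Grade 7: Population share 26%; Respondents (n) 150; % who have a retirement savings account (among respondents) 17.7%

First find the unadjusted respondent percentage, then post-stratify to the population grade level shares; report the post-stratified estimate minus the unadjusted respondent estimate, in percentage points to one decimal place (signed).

Unadjusted (pooled respondent) estimate weights by respondent counts:
  (250/1150)×50.8 + (250/1150)×36.1 + (500/1150)×23 + (150/1150)×17.7 = 31.2%
Post-stratifying to population shares instead:
  0.19×50.8 + 0.24×36.1 + 0.31×23 + 0.26×17.7 = 30.048%
Difference = 30.048 − 31.2 = -1.152 pp.

-1.2 percentage points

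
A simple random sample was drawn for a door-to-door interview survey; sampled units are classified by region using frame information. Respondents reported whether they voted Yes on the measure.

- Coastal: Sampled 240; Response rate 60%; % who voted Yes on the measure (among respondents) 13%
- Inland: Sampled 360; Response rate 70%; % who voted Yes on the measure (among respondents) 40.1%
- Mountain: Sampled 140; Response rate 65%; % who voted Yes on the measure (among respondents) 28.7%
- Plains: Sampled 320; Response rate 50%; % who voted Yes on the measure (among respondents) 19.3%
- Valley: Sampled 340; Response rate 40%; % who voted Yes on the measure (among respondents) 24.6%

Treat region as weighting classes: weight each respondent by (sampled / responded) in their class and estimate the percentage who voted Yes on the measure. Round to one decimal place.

Each respondent's weight = sampled/responded in their class; summing within a class gives n_sampled, so:
  Coastal: 240 × 13 = 3120
  Inland: 360 × 40.1 = 14,436
  Mountain: 140 × 28.7 = 4018
  Plains: 320 × 19.3 = 6176
  Valley: 340 × 24.6 = 8364
Adjusted estimate = 36,114 / 1,400 = 25.7957 → 25.8%.

25.8%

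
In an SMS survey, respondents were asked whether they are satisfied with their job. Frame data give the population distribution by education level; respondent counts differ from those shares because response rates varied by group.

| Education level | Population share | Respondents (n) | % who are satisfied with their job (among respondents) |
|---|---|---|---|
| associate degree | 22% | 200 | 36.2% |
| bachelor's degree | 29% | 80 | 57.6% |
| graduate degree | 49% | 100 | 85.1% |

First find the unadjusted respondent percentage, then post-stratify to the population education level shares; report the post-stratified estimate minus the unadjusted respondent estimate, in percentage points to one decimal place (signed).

Without adjustment, the pooled respondent share is:
  (200/380)×36.2 + (80/380)×57.6 + (100/380)×85.1 = 53.5737%
Reweighting by population education level shares:
  0.22×36.2 + 0.29×57.6 + 0.49×85.1 = 66.367%
Difference = 66.367 − 53.5737 = 12.7933 pp.

+12.8 percentage points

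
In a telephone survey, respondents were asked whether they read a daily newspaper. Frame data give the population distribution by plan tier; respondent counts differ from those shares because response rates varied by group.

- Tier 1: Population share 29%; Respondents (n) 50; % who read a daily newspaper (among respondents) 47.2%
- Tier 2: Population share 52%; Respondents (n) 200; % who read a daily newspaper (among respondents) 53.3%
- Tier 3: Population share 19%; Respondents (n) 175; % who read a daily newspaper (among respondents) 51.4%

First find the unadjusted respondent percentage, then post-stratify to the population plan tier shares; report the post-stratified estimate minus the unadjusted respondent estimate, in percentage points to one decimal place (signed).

-0.6 percentage points

Unadjusted (pooled respondent) estimate weights by respondent counts:
  (50/425)×47.2 + (200/425)×53.3 + (175/425)×51.4 = 51.8%
Post-stratified estimate weights by population shares:
  0.29×47.2 + 0.52×53.3 + 0.19×51.4 = 51.17%
Difference = 51.17 − 51.8 = -0.63 pp.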